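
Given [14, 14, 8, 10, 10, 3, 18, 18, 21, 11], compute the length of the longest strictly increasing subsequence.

4

Scanning left to right, the best length ending at each element is: 14→1, 14→1, 8→1, 10→2, 10→2, 3→1, 18→3, 18→3, 21→4, 11→3.
So the longest increasing subsequence has length 4, e.g. 8, 10, 18, 21.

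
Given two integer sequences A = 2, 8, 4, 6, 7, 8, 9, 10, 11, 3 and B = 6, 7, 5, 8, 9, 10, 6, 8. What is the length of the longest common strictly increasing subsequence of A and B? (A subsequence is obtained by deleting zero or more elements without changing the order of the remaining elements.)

5

A longest common strictly increasing subsequence is 6, 7, 8, 9, 10 (length 5); it appears in order in both A and B, and no longer such subsequence exists.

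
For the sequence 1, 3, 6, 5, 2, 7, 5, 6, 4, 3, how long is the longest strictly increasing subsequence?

4

Let dp[i] be the longest increasing subsequence ending at position i. Then dp = [1, 2, 3, 3, 2, 4, 3, 4, 3, 3].
The maximum is 4; one witness is 1, 3, 6, 7 at positions 1,2,3,6.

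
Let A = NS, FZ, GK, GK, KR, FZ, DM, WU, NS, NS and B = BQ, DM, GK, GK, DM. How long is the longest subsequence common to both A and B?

3

A longest common subsequence is GK, GK, DM (length 3); the LCS DP confirms no longer common subsequence exists.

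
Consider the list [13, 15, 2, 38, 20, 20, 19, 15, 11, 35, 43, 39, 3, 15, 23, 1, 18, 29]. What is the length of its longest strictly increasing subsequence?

5

One longest increasing subsequence is 13, 15, 20, 35, 43 (positions 1,2,5,10,11), of length 5; no longer one exists.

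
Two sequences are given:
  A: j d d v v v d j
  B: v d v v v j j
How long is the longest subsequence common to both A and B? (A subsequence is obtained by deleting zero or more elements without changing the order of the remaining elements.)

5

A longest common subsequence is dvvvj (length 5); the LCS DP confirms no longer common subsequence exists.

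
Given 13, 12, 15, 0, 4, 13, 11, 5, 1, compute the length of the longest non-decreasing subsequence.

Let dp[i] be the longest non-decreasing subsequence ending at position i. Then dp = [1, 1, 2, 1, 2, 3, 3, 3, 2].
The maximum is 3; one witness is 0, 4, 13 at positions 4,5,6.

3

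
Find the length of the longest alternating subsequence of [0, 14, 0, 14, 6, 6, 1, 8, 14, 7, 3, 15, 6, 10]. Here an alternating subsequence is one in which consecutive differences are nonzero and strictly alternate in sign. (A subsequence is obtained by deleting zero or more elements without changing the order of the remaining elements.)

10

Track the best alternating length ending on an up-step vs a down-step at each position: up/down = 1/1, 2/1, 1/3, 4/1, 4/5, 4/5, 4/5, 6/5, 6/1, 6/7, 6/7, 8/1, 8/9, 10/9.
The maximum over both is 10; one such subsequence is 0, 14, 0, 14, 6, 8, 7, 15, 6, 10.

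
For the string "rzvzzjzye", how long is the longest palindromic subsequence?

4

One longest palindromic subsequence is zzzz (positions 2,4,5,7); it reads the same forward and backward, and the interval DP gives dp[1][9] = 4.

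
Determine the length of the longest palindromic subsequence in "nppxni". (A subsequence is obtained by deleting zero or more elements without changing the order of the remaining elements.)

4

One longest palindromic subsequence is nppn (positions 1,2,3,5); it reads the same forward and backward, and the interval DP gives dp[1][6] = 4.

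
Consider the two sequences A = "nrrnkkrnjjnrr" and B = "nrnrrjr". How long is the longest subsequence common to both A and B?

6

Backtracking the LCS table gives one alignment: n (A1,B1) → r (A2,B2) → r (A3,B4) → r (A7,B5) → j (A10,B6) → r (A13,B7).
So the longest common subsequence has length 6.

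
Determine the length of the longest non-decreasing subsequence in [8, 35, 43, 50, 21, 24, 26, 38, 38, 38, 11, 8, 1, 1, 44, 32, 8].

8

Scanning left to right, the best length ending at each element is: 8→1, 35→2, 43→3, 50→4, 21→2, 24→3, 26→4, 38→5, 38→6, 38→7, 11→2, 8→2, 1→1, 1→2, 44→8, 32→5, 8→3.
So the longest non-decreasing subsequence has length 8, e.g. 8, 21, 24, 26, 38, 38, 38, 44.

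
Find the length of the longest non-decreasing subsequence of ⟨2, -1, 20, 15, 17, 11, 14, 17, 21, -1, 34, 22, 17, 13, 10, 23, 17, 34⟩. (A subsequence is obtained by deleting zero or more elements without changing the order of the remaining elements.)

8

One longest non-decreasing subsequence is 2, 15, 17, 17, 21, 22, 23, 34 (positions 1,4,5,8,9,12,16,18), of length 8; no longer one exists.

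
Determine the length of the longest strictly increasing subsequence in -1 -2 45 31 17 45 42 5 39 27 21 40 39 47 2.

5

Let dp[i] be the longest increasing subsequence ending at position i. Then dp = [1, 1, 2, 2, 2, 3, 3, 2, 3, 3, 3, 4, 4, 5, 2].
The maximum is 5; one witness is -1, 31, 39, 40, 47 at positions 1,4,9,12,14.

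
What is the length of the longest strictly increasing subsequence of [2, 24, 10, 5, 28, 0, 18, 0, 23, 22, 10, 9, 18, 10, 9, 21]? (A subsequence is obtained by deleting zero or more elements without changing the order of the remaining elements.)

One longest increasing subsequence is 2, 5, 10, 18, 21 (positions 1,4,11,13,16), of length 5; no longer one exists.

5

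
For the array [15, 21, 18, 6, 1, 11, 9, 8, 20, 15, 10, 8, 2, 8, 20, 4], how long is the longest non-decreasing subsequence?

5

Let dp[i] be the longest non-decreasing subsequence ending at position i. Then dp = [1, 2, 2, 1, 1, 2, 2, 2, 3, 3, 3, 3, 2, 4, 5, 3].
The maximum is 5; one witness is 6, 8, 8, 8, 20 at positions 4,8,12,14,15.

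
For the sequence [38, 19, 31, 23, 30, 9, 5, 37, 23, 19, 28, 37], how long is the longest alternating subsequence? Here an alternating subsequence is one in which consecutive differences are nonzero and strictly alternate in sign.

Track the best alternating length ending on an up-step vs a down-step at each position: up/down = 1/1, 1/2, 3/2, 3/4, 5/4, 1/6, 1/6, 7/2, 7/8, 7/8, 9/8, 9/2.
The maximum over both is 9; one such subsequence is 38, 19, 31, 23, 30, 9, 37, 23, 28.

9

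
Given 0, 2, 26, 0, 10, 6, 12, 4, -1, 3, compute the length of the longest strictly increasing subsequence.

One longest increasing subsequence is 0, 2, 10, 12 (positions 1,2,5,7), of length 4; no longer one exists.

4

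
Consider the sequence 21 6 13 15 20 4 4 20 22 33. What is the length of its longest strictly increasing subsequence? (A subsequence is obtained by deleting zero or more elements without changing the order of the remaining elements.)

One longest increasing subsequence is 6, 13, 15, 20, 22, 33 (positions 2,3,4,5,9,10), of length 6; no longer one exists.

6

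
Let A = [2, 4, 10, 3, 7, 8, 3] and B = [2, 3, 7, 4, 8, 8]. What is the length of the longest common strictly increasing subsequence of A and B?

For each value that appears in both, track the longest common increasing run ending there.
The best achievable length is 4; one witness is 2, 3, 7, 8 (A-positions 1,4,5,6, B-positions 1,2,3,5).

4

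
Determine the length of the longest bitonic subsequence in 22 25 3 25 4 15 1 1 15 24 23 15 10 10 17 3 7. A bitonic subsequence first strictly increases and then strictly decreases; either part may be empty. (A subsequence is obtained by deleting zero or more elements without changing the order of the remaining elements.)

One longest bitonic subsequence is 3, 4, 15, 24, 23, 15, 10, 7 (positions 3,5,6,10,11,12,14,17): it rises to 24 then falls. Length 8 is optimal.

8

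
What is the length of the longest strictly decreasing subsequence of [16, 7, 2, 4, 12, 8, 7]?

4

One longest decreasing subsequence is 16, 12, 8, 7 (positions 1,5,6,7), of length 4; no longer one exists.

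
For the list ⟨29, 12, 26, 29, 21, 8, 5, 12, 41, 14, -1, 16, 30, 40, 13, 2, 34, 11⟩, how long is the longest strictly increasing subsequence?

Let dp[i] be the longest increasing subsequence ending at position i. Then dp = [1, 1, 2, 3, 2, 1, 1, 2, 4, 3, 1, 4, 5, 6, 3, 2, 6, 3].
The maximum is 6; one witness is 8, 12, 14, 16, 30, 40 at positions 6,8,10,12,13,14.

6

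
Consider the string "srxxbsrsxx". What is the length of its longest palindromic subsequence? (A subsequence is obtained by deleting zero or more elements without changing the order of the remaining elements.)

One longest palindromic subsequence is xxsrsxx (positions 3,4,6,7,8,9,10); it reads the same forward and backward, and the interval DP gives dp[1][10] = 7.

7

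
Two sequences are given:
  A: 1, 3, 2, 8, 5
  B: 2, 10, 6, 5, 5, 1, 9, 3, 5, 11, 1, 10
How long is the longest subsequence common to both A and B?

Backtracking the LCS table gives one alignment: 1 (A1,B6) → 3 (A2,B8) → 5 (A5,B9).
So the longest common subsequence has length 3.

3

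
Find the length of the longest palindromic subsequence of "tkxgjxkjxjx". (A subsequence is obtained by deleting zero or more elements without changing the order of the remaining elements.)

7

Using dp[i][j] = 2 + dp[i+1][j−1] if the ends match, else max(dp[i+1][j], dp[i][j−1]):
dp[1][11] = 7. A witness is xjxjxjx at positions 3,5,6,8,9,10,11.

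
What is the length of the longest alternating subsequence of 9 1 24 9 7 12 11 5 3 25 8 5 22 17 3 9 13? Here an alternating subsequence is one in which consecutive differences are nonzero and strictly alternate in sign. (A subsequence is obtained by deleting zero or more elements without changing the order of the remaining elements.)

Track the best alternating length ending on an up-step vs a down-step at each position: up/down = 1/1, 1/2, 3/1, 3/4, 3/4, 5/4, 5/6, 3/6, 3/6, 7/1, 7/8, 7/8, 9/8, 9/10, 3/10, 11/10, 11/10.
The maximum over both is 11; one such subsequence is 9, 1, 24, 9, 12, 11, 25, 8, 22, 3, 9.

11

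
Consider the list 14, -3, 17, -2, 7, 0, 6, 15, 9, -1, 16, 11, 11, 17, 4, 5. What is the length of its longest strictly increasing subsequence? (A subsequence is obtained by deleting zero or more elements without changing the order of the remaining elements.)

Scanning left to right, the best length ending at each element is: 14→1, -3→1, 17→2, -2→2, 7→3, 0→3, 6→4, 15→5, 9→5, -1→3, 16→6, 11→6, 11→6, 17→7, 4→4, 5→5.
So the longest increasing subsequence has length 7, e.g. -3, -2, 0, 6, 15, 16, 17.

7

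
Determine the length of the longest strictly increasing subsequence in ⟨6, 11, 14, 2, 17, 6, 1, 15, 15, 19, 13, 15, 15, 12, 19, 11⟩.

Let dp[i] be the longest increasing subsequence ending at position i. Then dp = [1, 2, 3, 1, 4, 2, 1, 4, 4, 5, 3, 4, 4, 3, 5, 3].
The maximum is 5; one witness is 6, 11, 14, 17, 19 at positions 1,2,3,5,10.

5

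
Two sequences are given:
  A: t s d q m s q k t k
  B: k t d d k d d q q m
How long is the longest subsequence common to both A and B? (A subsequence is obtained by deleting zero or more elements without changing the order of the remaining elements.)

4

Backtracking the LCS table gives one alignment: t (A1,B2) → d (A3,B7) → q (A4,B9) → m (A5,B10).
So the longest common subsequence has length 4.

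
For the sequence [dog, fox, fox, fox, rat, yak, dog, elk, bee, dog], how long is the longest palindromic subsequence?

Using dp[i][j] = 2 + dp[i+1][j−1] if the ends match, else max(dp[i+1][j], dp[i][j−1]):
dp[1][10] = 5. A witness is dog fox fox fox dog at positions 1,2,3,4,10.

5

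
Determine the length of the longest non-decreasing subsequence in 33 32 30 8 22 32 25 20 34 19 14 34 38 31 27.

6

Scanning left to right, the best length ending at each element is: 33→1, 32→1, 30→1, 8→1, 22→2, 32→3, 25→3, 20→2, 34→4, 19→2, 14→2, 34→5, 38→6, 31→4, 27→4.
So the longest non-decreasing subsequence has length 6, e.g. 8, 22, 32, 34, 34, 38.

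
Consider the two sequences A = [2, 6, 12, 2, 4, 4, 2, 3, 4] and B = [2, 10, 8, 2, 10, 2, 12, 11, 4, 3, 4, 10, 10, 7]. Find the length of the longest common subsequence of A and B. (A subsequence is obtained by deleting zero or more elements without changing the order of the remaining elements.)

A longest common subsequence is 2, 12, 4, 3, 4 (length 5); the LCS DP confirms no longer common subsequence exists.

5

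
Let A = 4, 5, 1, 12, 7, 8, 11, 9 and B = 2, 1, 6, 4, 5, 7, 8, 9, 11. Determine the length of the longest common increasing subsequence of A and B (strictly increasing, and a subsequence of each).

For each value that appears in both, track the longest common increasing run ending there.
The best achievable length is 5; one witness is 4, 5, 7, 8, 9 (A-positions 1,2,5,6,8, B-positions 4,5,6,7,8).

5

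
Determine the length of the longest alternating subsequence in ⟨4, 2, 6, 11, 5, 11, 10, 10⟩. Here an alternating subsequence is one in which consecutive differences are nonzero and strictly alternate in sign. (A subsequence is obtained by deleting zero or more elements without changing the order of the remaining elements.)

Track the best alternating length ending on an up-step vs a down-step at each position: up/down = 1/1, 1/2, 3/1, 3/1, 3/4, 5/1, 5/6, 5/6.
The maximum over both is 6; one such subsequence is 4, 2, 6, 5, 11, 10.

6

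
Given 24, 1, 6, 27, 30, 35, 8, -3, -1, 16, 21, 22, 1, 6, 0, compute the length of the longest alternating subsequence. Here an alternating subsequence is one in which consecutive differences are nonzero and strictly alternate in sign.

A longest alternating subsequence is 24, 1, 27, 8, 16, 1, 6, 0 (positions 1,2,4,7,10,13,14,15); its 7 consecutive differences strictly alternate in sign, and length 8 is optimal.

8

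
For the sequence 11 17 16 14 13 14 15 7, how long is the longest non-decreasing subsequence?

4

Let dp[i] be the longest non-decreasing subsequence ending at position i. Then dp = [1, 2, 2, 2, 2, 3, 4, 1].
The maximum is 4; one witness is 11, 14, 14, 15 at positions 1,4,6,7.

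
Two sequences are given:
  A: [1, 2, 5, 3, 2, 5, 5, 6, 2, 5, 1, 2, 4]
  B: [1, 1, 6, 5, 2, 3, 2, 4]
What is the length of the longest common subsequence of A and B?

A longest common subsequence is 1, 2, 3, 2, 4 (length 5); the LCS DP confirms no longer common subsequence exists.

5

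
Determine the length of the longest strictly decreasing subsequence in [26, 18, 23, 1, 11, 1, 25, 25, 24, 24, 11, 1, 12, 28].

5

One longest decreasing subsequence is 26, 25, 24, 11, 1 (positions 1,7,9,11,12), of length 5; no longer one exists.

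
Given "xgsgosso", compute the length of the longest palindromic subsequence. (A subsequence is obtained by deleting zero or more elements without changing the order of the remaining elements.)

One longest palindromic subsequence is osso (positions 5,6,7,8); it reads the same forward and backward, and the interval DP gives dp[1][8] = 4.

4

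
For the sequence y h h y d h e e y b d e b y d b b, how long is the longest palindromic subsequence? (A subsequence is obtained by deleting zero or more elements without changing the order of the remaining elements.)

One longest palindromic subsequence is dybebyd (positions 5,9,10,12,13,14,15); it reads the same forward and backward, and the interval DP gives dp[1][17] = 7.

7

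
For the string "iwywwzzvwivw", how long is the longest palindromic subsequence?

Using dp[i][j] = 2 + dp[i+1][j−1] if the ends match, else max(dp[i+1][j], dp[i][j−1]):
dp[1][12] = 6. A witness is wwzzww at positions 2,5,6,7,9,12.

6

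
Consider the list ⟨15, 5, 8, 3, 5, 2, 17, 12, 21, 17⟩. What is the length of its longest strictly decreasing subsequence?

4

Scanning left to right, the best length ending at each element is: 15→1, 5→2, 8→2, 3→3, 5→3, 2→4, 17→1, 12→2, 21→1, 17→2.
So the longest decreasing subsequence has length 4, e.g. 15, 5, 3, 2.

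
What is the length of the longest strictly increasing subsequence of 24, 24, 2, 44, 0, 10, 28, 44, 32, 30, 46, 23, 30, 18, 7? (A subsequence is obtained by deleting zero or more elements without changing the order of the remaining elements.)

5

One longest increasing subsequence is 2, 10, 28, 44, 46 (positions 3,6,7,8,11), of length 5; no longer one exists.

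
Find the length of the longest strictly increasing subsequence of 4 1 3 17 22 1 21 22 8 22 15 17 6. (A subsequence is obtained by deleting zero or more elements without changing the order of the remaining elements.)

Scanning left to right, the best length ending at each element is: 4→1, 1→1, 3→2, 17→3, 22→4, 1→1, 21→4, 22→5, 8→3, 22→5, 15→4, 17→5, 6→3.
So the longest increasing subsequence has length 5, e.g. 1, 3, 17, 21, 22.

5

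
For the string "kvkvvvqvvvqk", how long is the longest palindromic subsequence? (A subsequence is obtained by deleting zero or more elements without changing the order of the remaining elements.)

One longest palindromic subsequence is kvvvqvvvk (positions 1,4,5,6,7,8,9,10,12); it reads the same forward and backward, and the interval DP gives dp[1][12] = 9.

9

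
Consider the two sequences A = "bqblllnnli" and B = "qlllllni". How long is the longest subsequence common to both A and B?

6

Backtracking the LCS table gives one alignment: q (A2,B1) → l (A4,B4) → l (A5,B5) → l (A6,B6) → n (A8,B7) → i (A10,B8).
So the longest common subsequence has length 6.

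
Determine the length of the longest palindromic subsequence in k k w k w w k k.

One longest palindromic subsequence is kkwwwkk (positions 1,2,3,5,6,7,8); it reads the same forward and backward, and the interval DP gives dp[1][8] = 7.

7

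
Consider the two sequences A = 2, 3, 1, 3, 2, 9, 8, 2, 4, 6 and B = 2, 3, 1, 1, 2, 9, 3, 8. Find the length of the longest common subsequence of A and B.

Backtracking the LCS table gives one alignment: 2 (A1,B1) → 3 (A2,B2) → 1 (A3,B4) → 2 (A5,B5) → 9 (A6,B6) → 8 (A7,B8).
So the longest common subsequence has length 6.

6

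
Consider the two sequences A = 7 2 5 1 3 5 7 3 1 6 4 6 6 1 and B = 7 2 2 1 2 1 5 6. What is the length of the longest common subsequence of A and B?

5

A longest common subsequence is 7, 2, 1, 5, 6 (length 5); the LCS DP confirms no longer common subsequence exists.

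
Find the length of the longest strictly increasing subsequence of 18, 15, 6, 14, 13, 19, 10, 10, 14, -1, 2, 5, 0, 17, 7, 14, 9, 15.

6

Let dp[i] be the longest increasing subsequence ending at position i. Then dp = [1, 1, 1, 2, 2, 3, 2, 2, 3, 1, 2, 3, 2, 4, 4, 5, 5, 6].
The maximum is 6; one witness is -1, 2, 5, 7, 14, 15 at positions 10,11,12,15,16,18.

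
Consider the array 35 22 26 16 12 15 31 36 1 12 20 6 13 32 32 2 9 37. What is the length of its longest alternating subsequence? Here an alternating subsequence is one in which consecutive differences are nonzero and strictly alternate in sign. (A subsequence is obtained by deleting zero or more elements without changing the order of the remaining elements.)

11

Track the best alternating length ending on an up-step vs a down-step at each position: up/down = 1/1, 1/2, 3/2, 1/4, 1/4, 5/4, 5/2, 5/1, 1/6, 7/6, 7/6, 7/8, 9/8, 9/6, 9/6, 7/10, 11/10, 11/1.
The maximum over both is 11; one such subsequence is 35, 22, 26, 12, 15, 1, 12, 6, 13, 2, 9.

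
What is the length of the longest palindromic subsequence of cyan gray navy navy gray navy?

4

One longest palindromic subsequence is gray navy navy gray (positions 2,3,4,5); it reads the same forward and backward, and the interval DP gives dp[1][6] = 4.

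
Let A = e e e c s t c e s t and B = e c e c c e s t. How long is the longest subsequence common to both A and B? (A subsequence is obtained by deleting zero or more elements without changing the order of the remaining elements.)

Backtracking the LCS table gives one alignment: e (A1,B1) → e (A3,B3) → c (A4,B4) → c (A7,B5) → e (A8,B6) → s (A9,B7) → t (A10,B8).
So the longest common subsequence has length 7.

7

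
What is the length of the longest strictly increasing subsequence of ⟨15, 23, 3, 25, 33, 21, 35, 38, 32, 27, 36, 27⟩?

One longest increasing subsequence is 15, 23, 25, 33, 35, 38 (positions 1,2,4,5,7,8), of length 6; no longer one exists.

6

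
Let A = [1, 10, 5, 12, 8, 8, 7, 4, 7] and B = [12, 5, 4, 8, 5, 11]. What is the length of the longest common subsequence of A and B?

Backtracking the LCS table gives one alignment: 5 (A3,B2) → 8 (A5,B4).
So the longest common subsequence has length 2.

2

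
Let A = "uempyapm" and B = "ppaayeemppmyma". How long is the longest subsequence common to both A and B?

A longest common subsequence is empya (length 5); the LCS DP confirms no longer common subsequence exists.

5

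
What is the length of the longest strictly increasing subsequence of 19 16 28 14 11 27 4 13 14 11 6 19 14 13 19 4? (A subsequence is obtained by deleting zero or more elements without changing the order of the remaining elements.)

Let dp[i] be the longest increasing subsequence ending at position i. Then dp = [1, 1, 2, 1, 1, 2, 1, 2, 3, 2, 2, 4, 3, 3, 4, 1].
The maximum is 4; one witness is 11, 13, 14, 19 at positions 5,8,9,12.

4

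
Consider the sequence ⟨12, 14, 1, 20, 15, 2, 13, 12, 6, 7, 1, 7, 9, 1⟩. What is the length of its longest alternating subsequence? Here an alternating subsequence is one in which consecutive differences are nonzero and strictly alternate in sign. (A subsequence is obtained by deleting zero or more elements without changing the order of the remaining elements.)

Track the best alternating length ending on an up-step vs a down-step at each position: up/down = 1/1, 2/1, 1/3, 4/1, 4/5, 4/5, 6/5, 6/7, 6/7, 8/7, 1/9, 10/7, 10/7, 1/11.
The maximum over both is 11; one such subsequence is 12, 14, 1, 20, 2, 13, 6, 7, 1, 7, 1.

11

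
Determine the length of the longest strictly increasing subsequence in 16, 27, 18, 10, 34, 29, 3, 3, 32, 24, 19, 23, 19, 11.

Let dp[i] be the longest increasing subsequence ending at position i. Then dp = [1, 2, 2, 1, 3, 3, 1, 1, 4, 3, 3, 4, 3, 2].
The maximum is 4; one witness is 16, 27, 29, 32 at positions 1,2,6,9.

4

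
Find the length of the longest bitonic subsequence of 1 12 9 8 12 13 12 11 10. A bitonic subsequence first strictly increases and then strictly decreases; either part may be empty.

7

One longest bitonic subsequence is 1, 9, 12, 13, 12, 11, 10 (positions 1,3,5,6,7,8,9): it rises to 13 then falls. Length 7 is optimal.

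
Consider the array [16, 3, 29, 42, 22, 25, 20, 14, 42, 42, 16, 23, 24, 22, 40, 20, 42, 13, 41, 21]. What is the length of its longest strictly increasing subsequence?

Let dp[i] be the longest increasing subsequence ending at position i. Then dp = [1, 1, 2, 3, 2, 3, 2, 2, 4, 4, 3, 4, 5, 4, 6, 4, 7, 2, 7, 5].
The maximum is 7; one witness is 3, 14, 16, 23, 24, 40, 42 at positions 2,8,11,12,13,15,17.

7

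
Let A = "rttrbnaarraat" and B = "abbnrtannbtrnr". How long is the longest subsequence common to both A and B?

Backtracking the LCS table gives one alignment: r (A1,B5) → t (A2,B6) → t (A3,B11) → r (A4,B12) → n (A6,B13) → r (A10,B14).
So the longest common subsequence has length 6.

6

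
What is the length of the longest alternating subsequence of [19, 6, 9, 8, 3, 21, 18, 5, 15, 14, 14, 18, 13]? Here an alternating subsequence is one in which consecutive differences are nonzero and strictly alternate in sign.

Track the best alternating length ending on an up-step vs a down-step at each position: up/down = 1/1, 1/2, 3/2, 3/4, 1/4, 5/1, 5/6, 5/6, 7/6, 7/8, 7/8, 9/6, 7/10.
The maximum over both is 10; one such subsequence is 19, 6, 9, 8, 21, 5, 15, 14, 18, 13.

10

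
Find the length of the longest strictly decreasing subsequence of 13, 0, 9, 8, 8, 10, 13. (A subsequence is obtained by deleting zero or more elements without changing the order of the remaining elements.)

One longest decreasing subsequence is 13, 9, 8 (positions 1,3,4), of length 3; no longer one exists.

3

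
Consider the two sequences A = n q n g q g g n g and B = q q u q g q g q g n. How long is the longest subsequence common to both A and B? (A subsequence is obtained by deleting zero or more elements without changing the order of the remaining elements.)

6

Backtracking the LCS table gives one alignment: q (A2,B4) → g (A4,B5) → q (A5,B6) → g (A6,B7) → g (A7,B9) → n (A8,B10).
So the longest common subsequence has length 6.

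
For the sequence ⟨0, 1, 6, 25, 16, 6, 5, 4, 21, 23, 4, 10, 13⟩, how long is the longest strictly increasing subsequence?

One longest increasing subsequence is 0, 1, 6, 16, 21, 23 (positions 1,2,3,5,9,10), of length 6; no longer one exists.

6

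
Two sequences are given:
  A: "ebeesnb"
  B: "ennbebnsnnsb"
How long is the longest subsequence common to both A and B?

Backtracking the LCS table gives one alignment: e (A1,B1) → b (A2,B4) → e (A3,B5) → s (A5,B8) → n (A6,B10) → b (A7,B12).
So the longest common subsequence has length 6.

6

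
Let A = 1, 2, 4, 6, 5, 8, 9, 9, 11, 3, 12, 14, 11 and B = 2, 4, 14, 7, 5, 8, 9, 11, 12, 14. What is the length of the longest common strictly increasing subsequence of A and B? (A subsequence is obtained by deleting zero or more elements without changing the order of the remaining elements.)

A longest common strictly increasing subsequence is 2, 4, 5, 8, 9, 11, 12, 14 (length 8); it appears in order in both A and B, and no longer such subsequence exists.

8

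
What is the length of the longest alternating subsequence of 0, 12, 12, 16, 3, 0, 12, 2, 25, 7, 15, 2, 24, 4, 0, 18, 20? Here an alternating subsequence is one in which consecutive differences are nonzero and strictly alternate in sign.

12

Track the best alternating length ending on an up-step vs a down-step at each position: up/down = 1/1, 2/1, 2/1, 2/1, 2/3, 1/3, 4/3, 4/5, 6/1, 6/7, 8/7, 4/9, 10/7, 10/11, 1/11, 12/11, 12/11.
The maximum over both is 12; one such subsequence is 0, 12, 3, 12, 2, 25, 7, 15, 2, 24, 4, 18.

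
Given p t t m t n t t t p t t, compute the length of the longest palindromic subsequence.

Using dp[i][j] = 2 + dp[i+1][j−1] if the ends match, else max(dp[i+1][j], dp[i][j−1]):
dp[1][12] = 9. A witness is ptttntttp at positions 1,2,3,5,6,7,8,9,10.

9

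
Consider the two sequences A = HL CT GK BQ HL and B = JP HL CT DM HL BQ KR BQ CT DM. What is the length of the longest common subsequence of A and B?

3

Backtracking the LCS table gives one alignment: HL (A1,B2) → CT (A2,B3) → BQ (A4,B8).
So the longest common subsequence has length 3.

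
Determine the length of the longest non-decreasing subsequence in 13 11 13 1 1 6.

3

Scanning left to right, the best length ending at each element is: 13→1, 11→1, 13→2, 1→1, 1→2, 6→3.
So the longest non-decreasing subsequence has length 3, e.g. 1, 1, 6.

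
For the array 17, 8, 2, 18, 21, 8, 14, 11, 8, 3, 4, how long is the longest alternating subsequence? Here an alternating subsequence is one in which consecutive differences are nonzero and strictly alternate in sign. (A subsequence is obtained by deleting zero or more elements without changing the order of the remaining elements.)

Track the best alternating length ending on an up-step vs a down-step at each position: up/down = 1/1, 1/2, 1/2, 3/1, 3/1, 3/4, 5/4, 5/6, 3/6, 3/6, 7/6.
The maximum over both is 7; one such subsequence is 17, 8, 18, 8, 14, 3, 4.

7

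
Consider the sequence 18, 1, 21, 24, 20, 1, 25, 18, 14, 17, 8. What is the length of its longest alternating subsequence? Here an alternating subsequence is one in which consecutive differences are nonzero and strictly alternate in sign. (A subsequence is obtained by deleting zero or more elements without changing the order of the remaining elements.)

Track the best alternating length ending on an up-step vs a down-step at each position: up/down = 1/1, 1/2, 3/1, 3/1, 3/4, 1/4, 5/1, 5/6, 5/6, 7/6, 5/8.
The maximum over both is 8; one such subsequence is 18, 1, 21, 20, 25, 14, 17, 8.

8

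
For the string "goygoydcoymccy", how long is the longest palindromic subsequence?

One longest palindromic subsequence is ycccy (positions 3,8,12,13,14); it reads the same forward and backward, and the interval DP gives dp[1][14] = 5.

5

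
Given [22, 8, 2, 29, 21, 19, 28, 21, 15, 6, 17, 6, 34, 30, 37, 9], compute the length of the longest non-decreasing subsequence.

5

One longest non-decreasing subsequence is 8, 21, 28, 34, 37 (positions 2,5,7,13,15), of length 5; no longer one exists.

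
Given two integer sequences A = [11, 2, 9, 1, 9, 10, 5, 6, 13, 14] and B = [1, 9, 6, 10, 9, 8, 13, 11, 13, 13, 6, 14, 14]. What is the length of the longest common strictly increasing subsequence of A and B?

For each value that appears in both, track the longest common increasing run ending there.
The best achievable length is 5; one witness is 1, 9, 10, 13, 14 (A-positions 4,5,6,9,10, B-positions 1,2,4,7,12).

5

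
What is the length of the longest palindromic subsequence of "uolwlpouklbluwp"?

One longest palindromic subsequence is pulblup (positions 6,8,10,11,12,13,15); it reads the same forward and backward, and the interval DP gives dp[1][15] = 7.

7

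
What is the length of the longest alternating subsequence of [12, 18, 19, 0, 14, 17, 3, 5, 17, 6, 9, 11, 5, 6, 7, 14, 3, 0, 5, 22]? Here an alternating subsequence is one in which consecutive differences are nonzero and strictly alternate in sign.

12

Track the best alternating length ending on an up-step vs a down-step at each position: up/down = 1/1, 2/1, 2/1, 1/3, 4/3, 4/3, 4/5, 6/5, 6/3, 6/7, 8/7, 8/7, 6/9, 10/9, 10/9, 10/7, 4/11, 1/11, 12/11, 12/1.
The maximum over both is 12; one such subsequence is 12, 18, 0, 14, 3, 17, 6, 9, 5, 6, 3, 5.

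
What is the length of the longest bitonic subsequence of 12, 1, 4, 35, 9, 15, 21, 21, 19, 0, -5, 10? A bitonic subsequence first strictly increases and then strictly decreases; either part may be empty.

8

One longest bitonic subsequence is 1, 4, 9, 15, 21, 19, 0, -5 (positions 2,3,5,6,7,9,10,11): it rises to 21 then falls. Length 8 is optimal.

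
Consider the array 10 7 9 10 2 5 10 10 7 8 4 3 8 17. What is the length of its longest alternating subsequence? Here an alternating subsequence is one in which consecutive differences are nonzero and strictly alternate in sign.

9

A longest alternating subsequence is 10, 7, 9, 2, 10, 7, 8, 4, 8 (positions 1,2,3,5,7,9,10,11,13); its 8 consecutive differences strictly alternate in sign, and length 9 is optimal.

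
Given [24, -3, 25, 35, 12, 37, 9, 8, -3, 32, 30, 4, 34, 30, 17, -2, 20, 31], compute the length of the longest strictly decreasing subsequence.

Let dp[i] be the longest decreasing subsequence ending at position i. Then dp = [1, 2, 1, 1, 2, 1, 3, 4, 5, 2, 3, 5, 2, 3, 4, 6, 4, 3].
The maximum is 6; one witness is 24, 12, 9, 8, 4, -2 at positions 1,5,7,8,12,16.

6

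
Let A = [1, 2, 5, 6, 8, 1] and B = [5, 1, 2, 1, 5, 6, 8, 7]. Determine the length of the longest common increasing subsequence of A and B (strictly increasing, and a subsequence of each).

For each value that appears in both, track the longest common increasing run ending there.
The best achievable length is 5; one witness is 1, 2, 5, 6, 8 (A-positions 1,2,3,4,5, B-positions 2,3,5,6,7).

5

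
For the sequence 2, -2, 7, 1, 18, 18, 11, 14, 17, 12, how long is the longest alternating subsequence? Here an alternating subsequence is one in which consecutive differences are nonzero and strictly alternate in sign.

8

Track the best alternating length ending on an up-step vs a down-step at each position: up/down = 1/1, 1/2, 3/1, 3/4, 5/1, 5/1, 5/6, 7/6, 7/6, 7/8.
The maximum over both is 8; one such subsequence is 2, -2, 7, 1, 18, 11, 14, 12.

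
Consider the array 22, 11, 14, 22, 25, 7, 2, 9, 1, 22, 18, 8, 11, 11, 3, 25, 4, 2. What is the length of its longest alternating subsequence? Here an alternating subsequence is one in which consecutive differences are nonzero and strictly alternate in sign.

12

A longest alternating subsequence is 22, 11, 14, 7, 9, 1, 22, 8, 11, 3, 25, 4 (positions 1,2,3,6,8,9,10,12,13,15,16,17); its 11 consecutive differences strictly alternate in sign, and length 12 is optimal.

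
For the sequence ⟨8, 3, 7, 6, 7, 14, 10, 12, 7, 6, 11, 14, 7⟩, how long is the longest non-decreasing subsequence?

6

Scanning left to right, the best length ending at each element is: 8→1, 3→1, 7→2, 6→2, 7→3, 14→4, 10→4, 12→5, 7→4, 6→3, 11→5, 14→6, 7→5.
So the longest non-decreasing subsequence has length 6, e.g. 3, 7, 7, 10, 12, 14.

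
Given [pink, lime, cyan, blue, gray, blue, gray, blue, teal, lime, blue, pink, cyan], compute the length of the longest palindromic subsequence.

One longest palindromic subsequence is pink lime blue gray blue gray blue lime pink (positions 1,2,4,5,6,7,8,10,12); it reads the same forward and backward, and the interval DP gives dp[1][13] = 9.

9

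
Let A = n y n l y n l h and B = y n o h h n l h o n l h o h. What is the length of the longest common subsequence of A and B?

Backtracking the LCS table gives one alignment: n (A1,B2) → n (A3,B6) → l (A4,B7) → n (A6,B10) → l (A7,B11) → h (A8,B14).
So the longest common subsequence has length 6.

6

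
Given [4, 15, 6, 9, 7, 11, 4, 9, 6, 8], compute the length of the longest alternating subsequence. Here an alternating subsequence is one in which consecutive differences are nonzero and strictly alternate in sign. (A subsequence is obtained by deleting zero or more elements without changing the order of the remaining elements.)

Track the best alternating length ending on an up-step vs a down-step at each position: up/down = 1/1, 2/1, 2/3, 4/3, 4/5, 6/3, 1/7, 8/7, 8/9, 10/9.
The maximum over both is 10; one such subsequence is 4, 15, 6, 9, 7, 11, 4, 9, 6, 8.

10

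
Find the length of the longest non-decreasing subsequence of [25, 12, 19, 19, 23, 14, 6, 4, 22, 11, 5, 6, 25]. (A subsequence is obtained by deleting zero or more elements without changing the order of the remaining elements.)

One longest non-decreasing subsequence is 12, 19, 19, 23, 25 (positions 2,3,4,5,13), of length 5; no longer one exists.

5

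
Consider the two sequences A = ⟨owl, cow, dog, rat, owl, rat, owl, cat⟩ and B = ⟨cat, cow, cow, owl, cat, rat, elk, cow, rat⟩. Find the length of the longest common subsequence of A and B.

3

Backtracking the LCS table gives one alignment: owl (A1,B4) → cow (A2,B8) → rat (A6,B9).
So the longest common subsequence has length 3.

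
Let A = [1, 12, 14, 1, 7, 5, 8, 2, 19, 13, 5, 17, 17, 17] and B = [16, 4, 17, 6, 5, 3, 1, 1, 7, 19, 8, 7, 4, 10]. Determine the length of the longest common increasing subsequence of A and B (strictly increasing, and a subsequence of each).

3

For each value that appears in both, track the longest common increasing run ending there.
The best achievable length is 3; one witness is 1, 7, 19 (A-positions 1,5,9, B-positions 7,9,10).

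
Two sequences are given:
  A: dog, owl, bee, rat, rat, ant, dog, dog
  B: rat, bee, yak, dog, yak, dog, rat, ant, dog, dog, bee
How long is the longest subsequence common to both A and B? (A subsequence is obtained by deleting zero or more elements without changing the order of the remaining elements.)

A longest common subsequence is dog, rat, ant, dog, dog (length 5); the LCS DP confirms no longer common subsequence exists.

5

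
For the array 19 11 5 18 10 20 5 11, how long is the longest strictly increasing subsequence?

3

Let dp[i] be the longest increasing subsequence ending at position i. Then dp = [1, 1, 1, 2, 2, 3, 1, 3].
The maximum is 3; one witness is 11, 18, 20 at positions 2,4,6.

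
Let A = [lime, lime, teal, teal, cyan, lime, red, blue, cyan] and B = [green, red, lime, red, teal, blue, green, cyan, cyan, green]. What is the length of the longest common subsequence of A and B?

A longest common subsequence is lime, teal, cyan, cyan (length 4); the LCS DP confirms no longer common subsequence exists.

4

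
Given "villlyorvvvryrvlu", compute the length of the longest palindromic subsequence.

9

One longest palindromic subsequence is lyrvvvryl (positions 5,6,8,9,10,11,12,13,16); it reads the same forward and backward, and the interval DP gives dp[1][17] = 9.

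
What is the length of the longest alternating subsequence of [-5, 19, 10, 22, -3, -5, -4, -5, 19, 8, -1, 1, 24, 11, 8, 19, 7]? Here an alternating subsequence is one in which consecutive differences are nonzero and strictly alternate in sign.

13

A longest alternating subsequence is -5, 19, 10, 22, -5, -4, -5, 19, 8, 24, 11, 19, 7 (positions 1,2,3,4,6,7,8,9,10,13,14,16,17); its 12 consecutive differences strictly alternate in sign, and length 13 is optimal.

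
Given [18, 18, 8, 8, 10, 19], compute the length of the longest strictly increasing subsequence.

Let dp[i] be the longest increasing subsequence ending at position i. Then dp = [1, 1, 1, 1, 2, 3].
The maximum is 3; one witness is 8, 10, 19 at positions 3,5,6.

3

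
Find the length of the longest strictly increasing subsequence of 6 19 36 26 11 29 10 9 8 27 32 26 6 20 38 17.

Let dp[i] be the longest increasing subsequence ending at position i. Then dp = [1, 2, 3, 3, 2, 4, 2, 2, 2, 4, 5, 3, 1, 3, 6, 3].
The maximum is 6; one witness is 6, 19, 26, 29, 32, 38 at positions 1,2,4,6,11,15.

6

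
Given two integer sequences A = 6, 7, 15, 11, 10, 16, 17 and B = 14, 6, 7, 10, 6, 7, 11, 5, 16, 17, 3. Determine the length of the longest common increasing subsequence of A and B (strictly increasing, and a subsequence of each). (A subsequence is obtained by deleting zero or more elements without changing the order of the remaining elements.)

A longest common strictly increasing subsequence is 6, 7, 10, 16, 17 (length 5); it appears in order in both A and B, and no longer such subsequence exists.

5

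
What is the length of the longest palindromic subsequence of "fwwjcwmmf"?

5

One longest palindromic subsequence is fwcwf (positions 1,3,5,6,9); it reads the same forward and backward, and the interval DP gives dp[1][9] = 5.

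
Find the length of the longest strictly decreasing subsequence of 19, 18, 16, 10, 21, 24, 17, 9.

5

Let dp[i] be the longest decreasing subsequence ending at position i. Then dp = [1, 2, 3, 4, 1, 1, 3, 5].
The maximum is 5; one witness is 19, 18, 16, 10, 9 at positions 1,2,3,4,8.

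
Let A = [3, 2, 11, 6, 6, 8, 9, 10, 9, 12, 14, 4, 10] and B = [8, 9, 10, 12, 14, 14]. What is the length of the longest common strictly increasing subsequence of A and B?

5

A longest common strictly increasing subsequence is 8, 9, 10, 12, 14 (length 5); it appears in order in both A and B, and no longer such subsequence exists.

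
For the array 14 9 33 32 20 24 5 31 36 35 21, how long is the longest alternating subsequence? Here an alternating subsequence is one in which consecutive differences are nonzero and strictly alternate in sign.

8

Track the best alternating length ending on an up-step vs a down-step at each position: up/down = 1/1, 1/2, 3/1, 3/4, 3/4, 5/4, 1/6, 7/4, 7/1, 7/8, 7/8.
The maximum over both is 8; one such subsequence is 14, 9, 33, 20, 24, 5, 36, 35.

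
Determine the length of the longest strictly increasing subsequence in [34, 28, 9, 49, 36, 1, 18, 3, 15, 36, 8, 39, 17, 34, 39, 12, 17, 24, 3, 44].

Let dp[i] be the longest increasing subsequence ending at position i. Then dp = [1, 1, 1, 2, 2, 1, 2, 2, 3, 4, 3, 5, 4, 5, 6, 4, 5, 6, 2, 7].
The maximum is 7; one witness is 1, 3, 15, 17, 34, 39, 44 at positions 6,8,9,13,14,15,20.

7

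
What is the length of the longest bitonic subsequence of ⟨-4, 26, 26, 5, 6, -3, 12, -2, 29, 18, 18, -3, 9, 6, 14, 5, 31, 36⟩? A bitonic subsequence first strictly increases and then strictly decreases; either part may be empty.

9

Let inc[i] be the LIS ending at i and dec[i] the longest strictly decreasing subsequence starting at i. inc = [1, 2, 2, 2, 3, 2, 4, 3, 5, 5, 5, 2, 4, 4, 5, 4, 6, 7], dec = [1, 5, 5, 3, 3, 1, 4, 2, 5, 4, 4, 1, 3, 2, 2, 1, 1, 1].
max_i inc[i]+dec[i]−1 = 9, with one witness -4, 5, 6, 12, 29, 18, 9, 6, 5.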